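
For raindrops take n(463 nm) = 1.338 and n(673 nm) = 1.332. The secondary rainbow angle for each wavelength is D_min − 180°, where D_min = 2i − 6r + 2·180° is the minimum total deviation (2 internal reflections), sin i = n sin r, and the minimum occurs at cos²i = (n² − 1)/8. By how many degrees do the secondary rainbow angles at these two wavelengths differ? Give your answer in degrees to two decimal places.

1.56°

At 463 nm (n = 1.338): cos²i = 0.09878 → i = 71.682°, r = 45.195°, D_min = 232.193°, rainbow angle = 52.193°.
At 673 nm (n = 1.332): cos²i = 0.09678 → i = 71.875°, r = 45.520°, D_min = 230.628°, rainbow angle = 50.628°.
Angular width = |52.193° − 50.628°| = 1.564°.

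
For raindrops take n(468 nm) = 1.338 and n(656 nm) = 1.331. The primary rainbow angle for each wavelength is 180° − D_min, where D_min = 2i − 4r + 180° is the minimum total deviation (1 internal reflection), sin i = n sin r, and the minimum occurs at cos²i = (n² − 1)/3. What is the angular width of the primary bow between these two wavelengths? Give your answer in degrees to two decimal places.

1.01°

At 468 nm (n = 1.338): cos²i = 0.26341 → i = 59.120°, r = 39.899°, D_min = 138.643°, rainbow angle = 41.357°.
At 656 nm (n = 1.331): cos²i = 0.25719 → i = 59.527°, r = 40.356°, D_min = 137.630°, rainbow angle = 42.370°.
Angular width = |41.357° − 42.370°| = 1.013°.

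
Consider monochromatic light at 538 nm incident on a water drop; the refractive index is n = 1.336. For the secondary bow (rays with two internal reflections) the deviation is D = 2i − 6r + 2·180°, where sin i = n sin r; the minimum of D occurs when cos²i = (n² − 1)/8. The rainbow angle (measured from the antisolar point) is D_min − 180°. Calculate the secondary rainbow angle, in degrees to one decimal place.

cos²i = (1.78490 − 1)/8 = 0.09811; i = arccos(0.31323) = 71.746°.
sin r = sin 71.746°/1.336 = 0.71084; r = 45.303°.
D_min = 2·71.746° − 6·45.303° + 360° = 231.674°.
Rainbow angle = D_min − 180° = 51.674°.

51.7°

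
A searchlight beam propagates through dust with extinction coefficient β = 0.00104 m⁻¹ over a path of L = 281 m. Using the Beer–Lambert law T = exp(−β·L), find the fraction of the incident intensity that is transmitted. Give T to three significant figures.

0.747

τ = β·L = 0.00104 × 281 = 0.2922.
T = exp(−0.2922) = 0.7466.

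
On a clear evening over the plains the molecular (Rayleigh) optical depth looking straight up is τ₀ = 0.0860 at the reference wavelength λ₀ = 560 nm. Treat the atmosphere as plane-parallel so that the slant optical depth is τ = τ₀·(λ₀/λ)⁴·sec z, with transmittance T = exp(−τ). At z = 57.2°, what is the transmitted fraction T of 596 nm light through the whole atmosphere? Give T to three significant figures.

0.884

sec 57.2° = 1.8460.
τ = 0.0860 × (560/596)⁴ × 1.8460 = 0.0860 × 0.7794 × 1.8460 = 0.1237.
T = exp(−0.1237) = 0.8836.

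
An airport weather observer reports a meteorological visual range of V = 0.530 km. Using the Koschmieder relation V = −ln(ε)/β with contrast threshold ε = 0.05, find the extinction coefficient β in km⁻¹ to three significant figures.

β = −ln(0.05) / V = 2.996 / 0.530 = 5.6523 km⁻¹.

5.65 km⁻¹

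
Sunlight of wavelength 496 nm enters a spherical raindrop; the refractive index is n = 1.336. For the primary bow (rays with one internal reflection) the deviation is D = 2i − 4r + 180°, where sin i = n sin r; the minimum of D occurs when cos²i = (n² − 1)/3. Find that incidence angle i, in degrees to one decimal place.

59.2°

cos²i = (1.336² − 1)/3 = (1.78490 − 1)/3 = 0.26163.
cos i = 0.51150, so i = 59.236°.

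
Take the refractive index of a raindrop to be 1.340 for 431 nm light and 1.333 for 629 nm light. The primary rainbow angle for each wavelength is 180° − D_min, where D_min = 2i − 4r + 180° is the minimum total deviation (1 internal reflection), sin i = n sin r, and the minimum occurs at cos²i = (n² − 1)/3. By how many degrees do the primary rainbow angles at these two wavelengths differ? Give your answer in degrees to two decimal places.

1.01°

At 431 nm (n = 1.340): cos²i = 0.26520 → i = 59.004°, r = 39.770°, D_min = 138.929°, rainbow angle = 41.071°.
At 629 nm (n = 1.333): cos²i = 0.25896 → i = 59.410°, r = 40.225°, D_min = 137.922°, rainbow angle = 42.078°.
Angular width = |41.071° − 42.078°| = 1.007°.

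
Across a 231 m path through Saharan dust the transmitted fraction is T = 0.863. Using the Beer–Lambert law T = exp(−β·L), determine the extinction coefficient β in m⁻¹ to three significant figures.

Beer–Lambert: T = exp(−βL) ⇒ β = −ln(T)/L = −ln(0.863)/231 = 0.1473/231 = 0.0006378 m⁻¹.

0.000638 m⁻¹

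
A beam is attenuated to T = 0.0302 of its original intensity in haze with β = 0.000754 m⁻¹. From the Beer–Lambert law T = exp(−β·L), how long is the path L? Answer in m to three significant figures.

Beer–Lambert: T = exp(−βL) ⇒ L = −ln(T)/β = −ln(0.0302)/0.000754 = 3.4999/0.000754 = 4642 m.

4640 m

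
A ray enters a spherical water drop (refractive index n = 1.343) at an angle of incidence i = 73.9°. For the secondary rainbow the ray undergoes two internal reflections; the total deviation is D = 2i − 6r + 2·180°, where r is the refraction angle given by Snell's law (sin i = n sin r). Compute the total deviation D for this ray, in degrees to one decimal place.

233.7°

sin r = sin 73.9° / 1.343 = 0.9608/1.343 = 0.7154; r = 45.68°.
D = 2·73.9° − 6·45.68° + 2·180° = 147.80° − 274.05° + 360° = 233.75°.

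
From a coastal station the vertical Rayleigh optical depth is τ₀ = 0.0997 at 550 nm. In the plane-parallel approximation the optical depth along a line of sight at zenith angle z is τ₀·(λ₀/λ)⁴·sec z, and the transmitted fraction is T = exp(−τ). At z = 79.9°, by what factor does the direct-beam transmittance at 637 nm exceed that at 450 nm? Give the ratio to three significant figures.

2.59

Airmass: sec 79.9° = 5.7023.
τ(637 nm) = 0.0997 × (550/637)⁴ × 5.7023 = 0.0997 × 0.5558 × 5.7023 = 0.3160.
τ(450 nm) = 0.0997 × (550/450)⁴ × 5.7023 = 0.0997 × 2.2315 × 5.7023 = 1.2687.
T(637)/T(450) = exp(τ_B − τ_A) = exp(0.9527) = 2.5927.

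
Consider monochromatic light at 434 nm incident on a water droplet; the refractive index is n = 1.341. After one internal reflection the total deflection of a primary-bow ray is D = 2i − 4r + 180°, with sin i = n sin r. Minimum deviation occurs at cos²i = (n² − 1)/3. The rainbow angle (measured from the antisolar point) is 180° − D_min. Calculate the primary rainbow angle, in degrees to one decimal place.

cos²i = (1.79828 − 1)/3 = 0.26609; i = arccos(0.51584) = 58.946°.
sin r = sin 58.946°/1.341 = 0.63884; r = 39.705°.
D_min = 2·58.946° − 4·39.705° + 180° = 139.071°.
Rainbow angle = 180° − D_min = 40.929°.

40.9°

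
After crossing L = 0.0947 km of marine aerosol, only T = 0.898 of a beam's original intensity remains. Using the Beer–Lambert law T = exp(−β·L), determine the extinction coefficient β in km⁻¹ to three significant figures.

1.14 km⁻¹

Beer–Lambert: T = exp(−βL) ⇒ β = −ln(T)/L = −ln(0.898)/0.0947 = 0.1076/0.0947 = 1.136 km⁻¹.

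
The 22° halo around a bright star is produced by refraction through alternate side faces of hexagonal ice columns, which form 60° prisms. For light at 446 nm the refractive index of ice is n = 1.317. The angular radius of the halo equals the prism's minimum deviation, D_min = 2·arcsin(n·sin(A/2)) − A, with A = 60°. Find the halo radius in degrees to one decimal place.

22.4°

n·sin(A/2) = 1.317 × sin 30° = 1.317 × 0.5000 = 0.6585.
D_min = 2·arcsin(0.6585) − 60° = 2 × 41.186° − 60° = 22.371°.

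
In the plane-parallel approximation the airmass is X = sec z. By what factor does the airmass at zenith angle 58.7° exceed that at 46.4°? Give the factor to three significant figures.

X(58.7°)/X(46.4°) = sec 58.7° / sec 46.4° = cos 46.4° / cos 58.7° = 0.6896/0.5195 = 1.3274.

1.33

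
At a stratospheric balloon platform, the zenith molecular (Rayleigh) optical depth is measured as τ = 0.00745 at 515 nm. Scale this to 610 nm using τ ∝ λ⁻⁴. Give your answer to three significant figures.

τ(610 nm) = τ(515 nm) × (515/610)⁴ = 0.00745 × (0.8443)⁴ = 0.00745 × 0.5081 = 0.0038.

0.00378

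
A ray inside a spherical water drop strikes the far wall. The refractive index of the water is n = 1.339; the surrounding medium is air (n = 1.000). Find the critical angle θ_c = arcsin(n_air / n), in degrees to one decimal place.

48.3°

sin θ_c = n_air / n = 1.000 / 1.339 = 0.7468.
θ_c = arcsin(0.7468) = 48.32°.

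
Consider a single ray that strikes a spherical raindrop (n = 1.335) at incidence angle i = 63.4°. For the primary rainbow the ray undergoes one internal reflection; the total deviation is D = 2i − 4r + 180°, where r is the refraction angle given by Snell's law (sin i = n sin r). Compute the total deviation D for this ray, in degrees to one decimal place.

138.6°

sin r = sin 63.4° / 1.335 = 0.8942/1.335 = 0.6698; r = 42.05°.
D = 2·63.4° − 4·42.05° + 180° = 126.80° − 168.20° + 180° = 138.60°.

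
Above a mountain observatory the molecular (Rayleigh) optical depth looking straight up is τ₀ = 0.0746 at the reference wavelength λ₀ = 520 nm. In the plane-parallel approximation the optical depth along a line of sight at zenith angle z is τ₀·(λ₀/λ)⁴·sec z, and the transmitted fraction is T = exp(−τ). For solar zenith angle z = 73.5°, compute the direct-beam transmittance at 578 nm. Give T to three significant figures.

0.842

sec 73.5° = 3.5209.
τ = 0.0746 × (520/578)⁴ × 3.5209 = 0.0746 × 0.6551 × 3.5209 = 0.1721.
T = exp(−0.1721) = 0.8419.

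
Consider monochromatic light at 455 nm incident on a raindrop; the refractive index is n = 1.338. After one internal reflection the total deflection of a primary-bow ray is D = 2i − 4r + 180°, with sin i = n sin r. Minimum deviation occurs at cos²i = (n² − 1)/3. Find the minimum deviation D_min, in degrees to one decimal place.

cos²i = (1.79024 − 1)/3 = 0.26341; i = arccos(0.51324) = 59.120°.
sin r = sin 59.120°/1.338 = 0.64144; r = 39.899°.
D_min = 2·59.120° − 4·39.899° + 180° = 138.643°.

138.6°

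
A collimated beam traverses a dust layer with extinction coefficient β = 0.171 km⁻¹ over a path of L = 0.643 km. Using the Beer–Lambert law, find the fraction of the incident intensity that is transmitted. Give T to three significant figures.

0.896

τ = β·L = 0.171 × 0.643 = 0.1100.
T = exp(−0.1100) = 0.8959.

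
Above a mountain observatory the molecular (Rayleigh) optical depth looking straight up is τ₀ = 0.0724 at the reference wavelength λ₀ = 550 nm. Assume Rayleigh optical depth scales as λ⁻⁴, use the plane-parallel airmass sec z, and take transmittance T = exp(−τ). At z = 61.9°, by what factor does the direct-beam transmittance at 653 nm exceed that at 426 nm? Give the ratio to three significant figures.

1.42

Airmass: sec 61.9° = 2.1231.
τ(653 nm) = 0.0724 × (550/653)⁴ × 2.1231 = 0.0724 × 0.5033 × 2.1231 = 0.0774.
τ(426 nm) = 0.0724 × (550/426)⁴ × 2.1231 = 0.0724 × 2.7785 × 2.1231 = 0.4271.
T(653)/T(426) = exp(τ_B − τ_A) = exp(0.3497) = 1.4187.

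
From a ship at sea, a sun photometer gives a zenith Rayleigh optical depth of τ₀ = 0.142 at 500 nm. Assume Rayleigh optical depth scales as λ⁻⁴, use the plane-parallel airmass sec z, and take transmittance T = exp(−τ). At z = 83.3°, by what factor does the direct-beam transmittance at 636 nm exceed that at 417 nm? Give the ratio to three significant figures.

Airmass: sec 83.3° = 8.5711.
τ(636 nm) = 0.142 × (500/636)⁴ × 8.5711 = 0.142 × 0.3820 × 8.5711 = 0.4649.
τ(417 nm) = 0.142 × (500/417)⁴ × 8.5711 = 0.142 × 2.0670 × 8.5711 = 2.5157.
T(636)/T(417) = exp(τ_B − τ_A) = exp(2.0508) = 7.7741.

7.77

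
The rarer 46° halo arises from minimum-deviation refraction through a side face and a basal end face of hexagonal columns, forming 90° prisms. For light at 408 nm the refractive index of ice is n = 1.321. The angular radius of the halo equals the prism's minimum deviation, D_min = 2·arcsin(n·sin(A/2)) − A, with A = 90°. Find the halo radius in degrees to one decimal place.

n·sin(A/2) = 1.321 × sin 45° = 1.321 × 0.7071 = 0.9341.
D_min = 2·arcsin(0.9341) − 90° = 2 × 69.081° − 90° = 48.163°.

48.2°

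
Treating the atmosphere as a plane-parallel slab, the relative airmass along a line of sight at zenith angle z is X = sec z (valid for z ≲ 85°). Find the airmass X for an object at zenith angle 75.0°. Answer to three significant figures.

X = sec z = 1/cos 75.0° = 1/0.2588 = 3.8637.

3.86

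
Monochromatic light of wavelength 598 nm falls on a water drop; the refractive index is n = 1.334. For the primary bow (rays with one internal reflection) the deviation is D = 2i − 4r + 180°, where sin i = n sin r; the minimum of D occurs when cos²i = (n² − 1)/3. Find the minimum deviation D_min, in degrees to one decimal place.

138.1°

cos²i = (1.77956 − 1)/3 = 0.25985; i = arccos(0.50976) = 59.352°.
sin r = sin 59.352°/1.334 = 0.64492; r = 40.159°.
D_min = 2·59.352° − 4·40.159° + 180° = 138.067°.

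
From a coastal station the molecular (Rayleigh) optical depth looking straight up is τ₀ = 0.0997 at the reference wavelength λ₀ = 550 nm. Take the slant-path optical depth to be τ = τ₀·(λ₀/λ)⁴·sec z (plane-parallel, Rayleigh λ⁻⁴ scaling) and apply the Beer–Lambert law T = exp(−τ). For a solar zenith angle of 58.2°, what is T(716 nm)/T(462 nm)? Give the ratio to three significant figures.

1.37

Airmass: sec 58.2° = 1.8977.
τ(716 nm) = 0.0997 × (550/716)⁴ × 1.8977 = 0.0997 × 0.3482 × 1.8977 = 0.0659.
τ(462 nm) = 0.0997 × (550/462)⁴ × 1.8977 = 0.0997 × 2.0086 × 1.8977 = 0.3800.
T(716)/T(462) = exp(τ_B − τ_A) = exp(0.3141) = 1.3691.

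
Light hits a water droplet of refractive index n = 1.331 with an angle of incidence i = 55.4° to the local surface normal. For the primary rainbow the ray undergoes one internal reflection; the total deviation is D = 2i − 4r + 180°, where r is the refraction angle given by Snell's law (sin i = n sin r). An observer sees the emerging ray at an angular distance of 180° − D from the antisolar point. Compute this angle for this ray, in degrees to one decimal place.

sin r = sin 55.4° / 1.331 = 0.8231/1.331 = 0.6184; r = 38.20°.
D = 2·55.4° − 4·38.20° + 180° = 110.80° − 152.81° + 180° = 137.99°.
Angle from antisolar point = 180° − D = 42.01°.

42.0°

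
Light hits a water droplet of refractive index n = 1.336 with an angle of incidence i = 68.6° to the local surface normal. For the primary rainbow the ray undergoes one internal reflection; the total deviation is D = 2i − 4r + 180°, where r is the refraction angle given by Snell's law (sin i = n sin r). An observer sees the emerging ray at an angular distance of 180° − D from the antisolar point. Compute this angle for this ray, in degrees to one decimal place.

39.5°

sin r = sin 68.6° / 1.336 = 0.9311/1.336 = 0.6969; r = 44.18°.
D = 2·68.6° − 4·44.18° + 180° = 137.20° − 176.71° + 180° = 140.49°.
Angle from antisolar point = 180° − D = 39.51°.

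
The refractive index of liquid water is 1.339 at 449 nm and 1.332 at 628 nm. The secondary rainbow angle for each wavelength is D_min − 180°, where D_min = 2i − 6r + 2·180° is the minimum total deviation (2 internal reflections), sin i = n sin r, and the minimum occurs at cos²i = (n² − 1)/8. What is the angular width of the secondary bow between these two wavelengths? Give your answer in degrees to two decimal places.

At 449 nm (n = 1.339): cos²i = 0.09912 → i = 71.650°, r = 45.141°, D_min = 232.451°, rainbow angle = 52.451°.
At 628 nm (n = 1.332): cos²i = 0.09678 → i = 71.875°, r = 45.520°, D_min = 230.628°, rainbow angle = 50.628°.
Angular width = |52.451° − 50.628°| = 1.823°.

1.82°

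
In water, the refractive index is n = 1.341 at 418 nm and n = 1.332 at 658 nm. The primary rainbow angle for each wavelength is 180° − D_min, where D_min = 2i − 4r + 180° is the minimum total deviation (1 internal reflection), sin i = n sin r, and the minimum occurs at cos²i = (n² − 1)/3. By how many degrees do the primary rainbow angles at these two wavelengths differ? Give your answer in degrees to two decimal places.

At 418 nm (n = 1.341): cos²i = 0.26609 → i = 58.946°, r = 39.705°, D_min = 139.071°, rainbow angle = 40.929°.
At 658 nm (n = 1.332): cos²i = 0.25807 → i = 59.469°, r = 40.290°, D_min = 137.776°, rainbow angle = 42.224°.
Angular width = |40.929° − 42.224°| = 1.295°.

1.29°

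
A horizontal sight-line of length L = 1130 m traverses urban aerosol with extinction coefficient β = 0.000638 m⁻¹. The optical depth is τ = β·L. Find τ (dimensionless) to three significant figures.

τ = β·L = 0.000638 × 1130 = 0.7209.

0.721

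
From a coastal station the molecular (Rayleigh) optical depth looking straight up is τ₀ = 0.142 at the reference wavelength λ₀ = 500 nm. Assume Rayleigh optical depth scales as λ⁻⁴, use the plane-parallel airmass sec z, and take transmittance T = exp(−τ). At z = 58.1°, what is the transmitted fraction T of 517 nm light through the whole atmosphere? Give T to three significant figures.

sec 58.1° = 1.8924.
τ = 0.142 × (500/517)⁴ × 1.8924 = 0.142 × 0.8748 × 1.8924 = 0.2351.
T = exp(−0.2351) = 0.7905.

0.791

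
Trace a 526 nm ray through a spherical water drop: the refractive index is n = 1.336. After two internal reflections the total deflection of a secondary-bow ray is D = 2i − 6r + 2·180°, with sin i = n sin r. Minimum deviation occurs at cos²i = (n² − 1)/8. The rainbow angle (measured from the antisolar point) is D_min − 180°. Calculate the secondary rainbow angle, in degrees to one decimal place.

cos²i = (1.78490 − 1)/8 = 0.09811; i = arccos(0.31323) = 71.746°.
sin r = sin 71.746°/1.336 = 0.71084; r = 45.303°.
D_min = 2·71.746° − 6·45.303° + 360° = 231.674°.
Rainbow angle = D_min − 180° = 51.674°.

51.7°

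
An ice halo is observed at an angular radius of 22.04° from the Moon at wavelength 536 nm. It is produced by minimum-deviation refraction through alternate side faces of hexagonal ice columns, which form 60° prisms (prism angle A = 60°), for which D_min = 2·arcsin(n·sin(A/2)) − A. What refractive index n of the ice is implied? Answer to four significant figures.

Rearranging: n = sin((D_min + A)/2) / sin(A/2).
(D_min + A)/2 = (22.04° + 60°)/2 = 41.020°.
n = sin 41.020° / sin 30° = 0.6563 / 0.5000 = 1.3126.

1.313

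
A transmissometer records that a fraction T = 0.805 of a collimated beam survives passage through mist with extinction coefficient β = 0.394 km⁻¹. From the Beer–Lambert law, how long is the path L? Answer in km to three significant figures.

0.551 km

Beer–Lambert: T = exp(−βL) ⇒ L = −ln(T)/β = −ln(0.805)/0.394 = 0.2169/0.394 = 0.5505 km.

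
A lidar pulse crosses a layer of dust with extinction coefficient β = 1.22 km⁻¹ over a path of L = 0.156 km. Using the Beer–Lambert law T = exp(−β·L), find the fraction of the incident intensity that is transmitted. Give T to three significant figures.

0.827

τ = β·L = 1.22 × 0.156 = 0.1903.
T = exp(−0.1903) = 0.8267.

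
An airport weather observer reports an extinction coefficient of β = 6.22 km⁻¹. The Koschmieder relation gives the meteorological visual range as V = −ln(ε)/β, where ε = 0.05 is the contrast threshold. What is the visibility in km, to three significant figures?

V = −ln(0.05) / 6.22 = 2.996 / 6.22 = 0.4816 km.

0.482 km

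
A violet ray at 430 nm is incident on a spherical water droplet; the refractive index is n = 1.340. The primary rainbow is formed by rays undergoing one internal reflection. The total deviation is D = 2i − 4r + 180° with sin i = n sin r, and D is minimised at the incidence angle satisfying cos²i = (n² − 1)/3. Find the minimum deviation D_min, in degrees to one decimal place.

cos²i = (1.79560 − 1)/3 = 0.26520; i = arccos(0.51498) = 59.004°.
sin r = sin 59.004°/1.340 = 0.63971; r = 39.770°.
D_min = 2·59.004° − 4·39.770° + 180° = 138.929°.

138.9°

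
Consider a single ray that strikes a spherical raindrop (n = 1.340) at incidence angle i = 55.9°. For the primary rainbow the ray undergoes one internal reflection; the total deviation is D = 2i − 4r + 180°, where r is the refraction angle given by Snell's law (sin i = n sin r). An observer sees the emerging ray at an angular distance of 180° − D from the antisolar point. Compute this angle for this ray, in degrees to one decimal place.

sin r = sin 55.9° / 1.340 = 0.8281/1.340 = 0.6180; r = 38.17°.
D = 2·55.9° − 4·38.17° + 180° = 111.80° − 152.67° + 180° = 139.13°.
Angle from antisolar point = 180° − D = 40.87°.

40.9°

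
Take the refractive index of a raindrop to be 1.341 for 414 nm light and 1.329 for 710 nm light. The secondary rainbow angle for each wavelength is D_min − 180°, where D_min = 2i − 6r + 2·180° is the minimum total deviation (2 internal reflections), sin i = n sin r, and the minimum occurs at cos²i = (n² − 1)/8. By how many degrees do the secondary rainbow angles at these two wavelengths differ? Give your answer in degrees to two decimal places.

3.13°

At 414 nm (n = 1.341): cos²i = 0.09979 → i = 71.586°, r = 45.034°, D_min = 232.966°, rainbow angle = 52.966°.
At 710 nm (n = 1.329): cos²i = 0.09578 → i = 71.972°, r = 45.685°, D_min = 229.837°, rainbow angle = 49.837°.
Angular width = |52.966° − 49.837°| = 3.129°.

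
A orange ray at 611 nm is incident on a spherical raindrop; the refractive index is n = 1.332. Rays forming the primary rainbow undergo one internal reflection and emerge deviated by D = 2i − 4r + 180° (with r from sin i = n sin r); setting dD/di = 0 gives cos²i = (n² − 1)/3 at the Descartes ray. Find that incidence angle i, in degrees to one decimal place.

cos²i = (1.332² − 1)/3 = (1.77422 − 1)/3 = 0.25807.
cos i = 0.50801, so i = 59.469°.

59.5°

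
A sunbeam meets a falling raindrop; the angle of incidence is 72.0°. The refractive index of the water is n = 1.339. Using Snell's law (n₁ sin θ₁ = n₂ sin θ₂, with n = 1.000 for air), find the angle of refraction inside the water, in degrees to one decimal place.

Snell: sin θ_r = sin θ_i / n = sin 72.0° / 1.339 = 0.9511 / 1.339 = 0.7103.
θ_r = arcsin(0.7103) = 45.26°.

45.3°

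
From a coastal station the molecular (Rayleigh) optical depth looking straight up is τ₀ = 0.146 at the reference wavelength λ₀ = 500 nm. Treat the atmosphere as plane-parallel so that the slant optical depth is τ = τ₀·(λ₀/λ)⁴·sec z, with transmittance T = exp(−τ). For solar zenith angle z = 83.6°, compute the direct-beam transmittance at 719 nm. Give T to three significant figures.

sec 83.6° = 8.9711.
τ = 0.146 × (500/719)⁴ × 8.9711 = 0.146 × 0.2339 × 8.9711 = 0.3063.
T = exp(−0.3063) = 0.7362.

0.736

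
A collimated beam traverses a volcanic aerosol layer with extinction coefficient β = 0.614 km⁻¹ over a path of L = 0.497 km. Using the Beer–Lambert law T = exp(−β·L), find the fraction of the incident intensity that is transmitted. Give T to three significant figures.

0.737

τ = β·L = 0.614 × 0.497 = 0.3052.
T = exp(−0.3052) = 0.7370.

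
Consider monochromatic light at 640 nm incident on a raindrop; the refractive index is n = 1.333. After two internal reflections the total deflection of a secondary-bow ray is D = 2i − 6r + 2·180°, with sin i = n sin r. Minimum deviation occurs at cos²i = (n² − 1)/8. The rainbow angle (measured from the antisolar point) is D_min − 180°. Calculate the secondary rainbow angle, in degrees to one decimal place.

cos²i = (1.77689 − 1)/8 = 0.09711; i = arccos(0.31163) = 71.843°.
sin r = sin 71.843°/1.333 = 0.71283; r = 45.466°.
D_min = 2·71.843° − 6·45.466° + 360° = 230.891°.
Rainbow angle = D_min − 180° = 50.891°.

50.9°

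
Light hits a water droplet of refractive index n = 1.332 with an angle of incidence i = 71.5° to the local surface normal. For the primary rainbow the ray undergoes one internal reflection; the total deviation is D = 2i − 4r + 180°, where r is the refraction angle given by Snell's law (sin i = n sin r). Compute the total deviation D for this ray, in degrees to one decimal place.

sin r = sin 71.5° / 1.332 = 0.9483/1.332 = 0.7120; r = 45.39°.
D = 2·71.5° − 4·45.39° + 180° = 143.00° − 181.58° + 180° = 141.42°.

141.4°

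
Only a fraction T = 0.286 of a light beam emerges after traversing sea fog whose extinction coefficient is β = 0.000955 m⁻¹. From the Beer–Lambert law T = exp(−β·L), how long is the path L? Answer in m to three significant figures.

Beer–Lambert: T = exp(−βL) ⇒ L = −ln(T)/β = −ln(0.286)/0.000955 = 1.2518/0.000955 = 1311 m.

1310 m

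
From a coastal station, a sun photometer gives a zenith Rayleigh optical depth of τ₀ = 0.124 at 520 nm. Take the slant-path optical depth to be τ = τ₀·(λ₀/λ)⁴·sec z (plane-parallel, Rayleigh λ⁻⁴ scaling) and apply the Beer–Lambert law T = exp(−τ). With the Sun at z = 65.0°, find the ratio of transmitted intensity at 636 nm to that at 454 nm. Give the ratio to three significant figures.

Airmass: sec 65.0° = 2.3662.
τ(636 nm) = 0.124 × (520/636)⁴ × 2.3662 = 0.124 × 0.4469 × 2.3662 = 0.1311.
τ(454 nm) = 0.124 × (520/454)⁴ × 2.3662 = 0.124 × 1.7210 × 2.3662 = 0.5050.
T(636)/T(454) = exp(τ_B − τ_A) = exp(0.3739) = 1.4533.

1.45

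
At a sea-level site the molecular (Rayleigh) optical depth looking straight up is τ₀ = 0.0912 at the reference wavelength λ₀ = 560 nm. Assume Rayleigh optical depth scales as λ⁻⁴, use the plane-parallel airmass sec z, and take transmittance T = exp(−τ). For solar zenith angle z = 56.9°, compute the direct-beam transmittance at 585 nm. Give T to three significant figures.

sec 56.9° = 1.8312.
τ = 0.0912 × (560/585)⁴ × 1.8312 = 0.0912 × 0.8397 × 1.8312 = 0.1402.
T = exp(−0.1402) = 0.8692.

0.869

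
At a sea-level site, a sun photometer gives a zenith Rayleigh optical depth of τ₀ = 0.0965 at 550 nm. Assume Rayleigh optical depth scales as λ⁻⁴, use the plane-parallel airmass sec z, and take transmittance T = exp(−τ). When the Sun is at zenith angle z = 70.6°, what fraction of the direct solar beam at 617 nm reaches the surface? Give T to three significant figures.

sec 70.6° = 3.0106.
τ = 0.0965 × (550/617)⁴ × 3.0106 = 0.0965 × 0.6314 × 3.0106 = 0.1834.
T = exp(−0.1834) = 0.8324.

0.832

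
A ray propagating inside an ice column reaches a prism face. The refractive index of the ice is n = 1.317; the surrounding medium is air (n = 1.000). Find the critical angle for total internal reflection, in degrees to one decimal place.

49.4°

sin θ_c = n_air / n = 1.000 / 1.317 = 0.7593.
θ_c = arcsin(0.7593) = 49.40°.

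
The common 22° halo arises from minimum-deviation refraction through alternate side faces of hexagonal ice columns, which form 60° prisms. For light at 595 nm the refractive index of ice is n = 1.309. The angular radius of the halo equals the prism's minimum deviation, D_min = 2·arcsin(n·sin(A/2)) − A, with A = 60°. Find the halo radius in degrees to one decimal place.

n·sin(A/2) = 1.309 × sin 30° = 1.309 × 0.5000 = 0.6545.
D_min = 2·arcsin(0.6545) − 60° = 2 × 40.882° − 60° = 21.763°.

21.8°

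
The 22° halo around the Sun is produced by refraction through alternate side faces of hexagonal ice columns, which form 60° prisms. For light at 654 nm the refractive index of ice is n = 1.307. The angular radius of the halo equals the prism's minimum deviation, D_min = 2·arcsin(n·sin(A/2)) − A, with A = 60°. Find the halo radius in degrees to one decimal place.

21.6°

n·sin(A/2) = 1.307 × sin 30° = 1.307 × 0.5000 = 0.6535.
D_min = 2·arcsin(0.6535) − 60° = 2 × 40.806° − 60° = 21.612°.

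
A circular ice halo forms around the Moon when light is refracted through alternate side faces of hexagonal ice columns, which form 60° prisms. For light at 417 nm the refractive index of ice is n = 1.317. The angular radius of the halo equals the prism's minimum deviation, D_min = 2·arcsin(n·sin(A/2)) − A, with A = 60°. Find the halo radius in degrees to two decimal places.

n·sin(A/2) = 1.317 × sin 30° = 1.317 × 0.5000 = 0.6585.
D_min = 2·arcsin(0.6585) − 60° = 2 × 41.186° − 60° = 22.371°.

22.37°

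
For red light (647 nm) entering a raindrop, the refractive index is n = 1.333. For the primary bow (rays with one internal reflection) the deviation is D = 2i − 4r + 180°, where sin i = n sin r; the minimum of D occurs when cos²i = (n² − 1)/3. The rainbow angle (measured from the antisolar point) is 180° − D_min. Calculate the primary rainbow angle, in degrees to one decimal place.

42.1°

cos²i = (1.77689 − 1)/3 = 0.25896; i = arccos(0.50888) = 59.410°.
sin r = sin 59.410°/1.333 = 0.64579; r = 40.225°.
D_min = 2·59.410° − 4·40.225° + 180° = 137.922°.
Rainbow angle = 180° − D_min = 42.078°.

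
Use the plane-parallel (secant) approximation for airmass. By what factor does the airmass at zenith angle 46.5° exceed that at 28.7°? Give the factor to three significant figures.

X(46.5°)/X(28.7°) = sec 46.5° / sec 28.7° = cos 28.7° / cos 46.5° = 0.8771/0.6884 = 1.2743.

1.27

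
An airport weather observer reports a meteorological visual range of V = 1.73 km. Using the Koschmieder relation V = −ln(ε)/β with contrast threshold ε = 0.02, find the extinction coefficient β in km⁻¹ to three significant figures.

β = −ln(0.02) / V = 3.912 / 1.73 = 2.2613 km⁻¹.

2.26 km⁻¹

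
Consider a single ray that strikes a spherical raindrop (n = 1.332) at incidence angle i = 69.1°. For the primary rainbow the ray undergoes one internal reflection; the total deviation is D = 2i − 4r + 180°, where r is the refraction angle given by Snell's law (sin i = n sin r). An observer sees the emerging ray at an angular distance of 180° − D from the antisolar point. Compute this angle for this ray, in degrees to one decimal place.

39.9°

sin r = sin 69.1° / 1.332 = 0.9342/1.332 = 0.7014; r = 44.54°.
D = 2·69.1° − 4·44.54° + 180° = 138.20° − 178.14° + 180° = 140.06°.
Angle from antisolar point = 180° − D = 39.94°.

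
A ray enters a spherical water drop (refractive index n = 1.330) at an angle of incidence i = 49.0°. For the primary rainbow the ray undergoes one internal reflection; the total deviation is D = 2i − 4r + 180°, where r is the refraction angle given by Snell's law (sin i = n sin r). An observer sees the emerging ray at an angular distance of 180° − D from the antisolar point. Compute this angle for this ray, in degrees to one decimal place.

40.3°

sin r = sin 49.0° / 1.330 = 0.7547/1.330 = 0.5675; r = 34.57°.
D = 2·49.0° − 4·34.57° + 180° = 98.00° − 138.29° + 180° = 139.71°.
Angle from antisolar point = 180° − D = 40.29°.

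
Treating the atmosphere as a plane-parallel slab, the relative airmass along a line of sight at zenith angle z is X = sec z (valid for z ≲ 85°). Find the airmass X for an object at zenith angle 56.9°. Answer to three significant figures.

1.83

X = sec z = 1/cos 56.9° = 1/0.5461 = 1.8312.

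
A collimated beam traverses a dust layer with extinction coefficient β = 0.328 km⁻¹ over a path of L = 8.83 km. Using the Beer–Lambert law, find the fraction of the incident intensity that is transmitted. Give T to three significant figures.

τ = β·L = 0.328 × 8.83 = 2.8962.
T = exp(−2.8962) = 0.0552.

0.0552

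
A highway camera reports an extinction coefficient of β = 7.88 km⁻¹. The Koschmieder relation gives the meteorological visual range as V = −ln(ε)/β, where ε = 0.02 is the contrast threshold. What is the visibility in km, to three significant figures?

V = −ln(0.02) / 7.88 = 3.912 / 7.88 = 0.4964 km.

0.496 km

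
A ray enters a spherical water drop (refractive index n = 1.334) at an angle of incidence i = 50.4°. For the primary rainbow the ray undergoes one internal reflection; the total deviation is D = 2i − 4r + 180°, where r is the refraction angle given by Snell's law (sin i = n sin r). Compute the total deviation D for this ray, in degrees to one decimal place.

139.7°

sin r = sin 50.4° / 1.334 = 0.7705/1.334 = 0.5776; r = 35.28°.
D = 2·50.4° − 4·35.28° + 180° = 100.80° − 141.13° + 180° = 139.67°.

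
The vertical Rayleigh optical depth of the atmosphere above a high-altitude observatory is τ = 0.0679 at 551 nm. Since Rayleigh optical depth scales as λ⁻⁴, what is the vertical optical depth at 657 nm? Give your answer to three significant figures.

τ(657 nm) = τ(551 nm) × (551/657)⁴ = 0.0679 × (0.8387)⁴ = 0.0679 × 0.4947 = 0.0336.

0.0336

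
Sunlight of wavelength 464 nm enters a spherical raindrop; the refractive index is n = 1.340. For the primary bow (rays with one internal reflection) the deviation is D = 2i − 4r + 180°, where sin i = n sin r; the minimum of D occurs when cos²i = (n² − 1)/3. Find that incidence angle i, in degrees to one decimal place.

cos²i = (1.340² − 1)/3 = (1.79560 − 1)/3 = 0.26520.
cos i = 0.51498, so i = 59.004°.

59.0°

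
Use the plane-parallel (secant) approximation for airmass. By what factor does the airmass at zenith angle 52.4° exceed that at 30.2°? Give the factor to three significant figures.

X(52.4°)/X(30.2°) = sec 52.4° / sec 30.2° = cos 30.2° / cos 52.4° = 0.8643/0.6101 = 1.4165.

1.42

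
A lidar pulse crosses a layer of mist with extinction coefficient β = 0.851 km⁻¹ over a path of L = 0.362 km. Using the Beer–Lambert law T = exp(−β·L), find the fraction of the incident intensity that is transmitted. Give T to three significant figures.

0.735

τ = β·L = 0.851 × 0.362 = 0.3081.
T = exp(−0.3081) = 0.7349.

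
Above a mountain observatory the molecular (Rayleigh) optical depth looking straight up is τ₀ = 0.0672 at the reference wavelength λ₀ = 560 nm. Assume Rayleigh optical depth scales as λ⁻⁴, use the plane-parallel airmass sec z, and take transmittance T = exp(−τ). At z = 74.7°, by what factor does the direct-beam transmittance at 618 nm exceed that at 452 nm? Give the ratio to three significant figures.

Airmass: sec 74.7° = 3.7897.
τ(618 nm) = 0.0672 × (560/618)⁴ × 3.7897 = 0.0672 × 0.6742 × 3.7897 = 0.1717.
τ(452 nm) = 0.0672 × (560/452)⁴ × 3.7897 = 0.0672 × 2.3561 × 3.7897 = 0.6000.
T(618)/T(452) = exp(τ_B − τ_A) = exp(0.4283) = 1.5347.

1.53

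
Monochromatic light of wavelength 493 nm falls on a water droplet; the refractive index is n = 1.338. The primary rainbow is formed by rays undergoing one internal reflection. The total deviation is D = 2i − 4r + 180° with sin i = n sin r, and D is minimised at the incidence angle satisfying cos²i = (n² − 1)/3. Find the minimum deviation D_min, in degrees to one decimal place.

cos²i = (1.79024 − 1)/3 = 0.26341; i = arccos(0.51324) = 59.120°.
sin r = sin 59.120°/1.338 = 0.64144; r = 39.899°.
D_min = 2·59.120° − 4·39.899° + 180° = 138.643°.

138.6°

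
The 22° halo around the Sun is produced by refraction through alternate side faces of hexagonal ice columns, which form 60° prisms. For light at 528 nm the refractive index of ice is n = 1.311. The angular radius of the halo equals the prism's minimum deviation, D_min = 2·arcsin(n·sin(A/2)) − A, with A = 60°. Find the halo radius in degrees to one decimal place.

n·sin(A/2) = 1.311 × sin 30° = 1.311 × 0.5000 = 0.6555.
D_min = 2·arcsin(0.6555) − 60° = 2 × 40.958° − 60° = 21.915°.

21.9°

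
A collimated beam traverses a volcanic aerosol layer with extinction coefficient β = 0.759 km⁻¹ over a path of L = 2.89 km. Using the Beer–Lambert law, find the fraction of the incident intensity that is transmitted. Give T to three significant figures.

0.112

τ = β·L = 0.759 × 2.89 = 2.1935.
T = exp(−2.1935) = 0.1115.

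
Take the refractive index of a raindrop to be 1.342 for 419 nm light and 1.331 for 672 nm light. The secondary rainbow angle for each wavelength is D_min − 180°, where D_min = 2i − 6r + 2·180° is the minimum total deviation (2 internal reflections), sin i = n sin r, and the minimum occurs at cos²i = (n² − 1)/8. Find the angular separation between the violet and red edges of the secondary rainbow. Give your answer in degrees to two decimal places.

At 419 nm (n = 1.342): cos²i = 0.10012 → i = 71.554°, r = 44.981°, D_min = 233.222°, rainbow angle = 53.222°.
At 672 nm (n = 1.331): cos²i = 0.09645 → i = 71.907°, r = 45.575°, D_min = 230.365°, rainbow angle = 50.365°.
Angular width = |53.222° − 50.365°| = 2.857°.

2.86°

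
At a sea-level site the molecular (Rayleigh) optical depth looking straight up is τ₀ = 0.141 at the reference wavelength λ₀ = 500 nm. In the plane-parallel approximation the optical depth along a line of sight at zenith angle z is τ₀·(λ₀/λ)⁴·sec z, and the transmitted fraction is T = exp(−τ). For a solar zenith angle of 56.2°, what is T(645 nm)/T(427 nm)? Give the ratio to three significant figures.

1.47

Airmass: sec 56.2° = 1.7976.
τ(645 nm) = 0.141 × (500/645)⁴ × 1.7976 = 0.141 × 0.3611 × 1.7976 = 0.0915.
τ(427 nm) = 0.141 × (500/427)⁴ × 1.7976 = 0.141 × 1.8800 × 1.7976 = 0.4765.
T(645)/T(427) = exp(τ_B − τ_A) = exp(0.3850) = 1.4696.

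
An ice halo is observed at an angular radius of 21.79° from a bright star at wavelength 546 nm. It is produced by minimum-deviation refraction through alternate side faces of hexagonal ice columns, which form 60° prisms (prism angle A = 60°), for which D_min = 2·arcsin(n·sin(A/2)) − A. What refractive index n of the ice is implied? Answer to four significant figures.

1.309

Rearranging: n = sin((D_min + A)/2) / sin(A/2).
(D_min + A)/2 = (21.79° + 60°)/2 = 40.895°.
n = sin 40.895° / sin 30° = 0.6547 / 0.5000 = 1.3093.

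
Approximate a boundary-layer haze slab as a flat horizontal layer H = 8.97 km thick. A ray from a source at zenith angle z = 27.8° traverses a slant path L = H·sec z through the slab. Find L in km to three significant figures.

10.1 km

sec z = 1/cos 27.8° = 1.1305.
L = 8.97 × 1.1305 = 10.140 km.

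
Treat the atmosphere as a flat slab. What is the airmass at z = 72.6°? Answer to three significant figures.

3.34

X = sec z = 1/cos 72.6° = 1/0.2990 = 3.3440.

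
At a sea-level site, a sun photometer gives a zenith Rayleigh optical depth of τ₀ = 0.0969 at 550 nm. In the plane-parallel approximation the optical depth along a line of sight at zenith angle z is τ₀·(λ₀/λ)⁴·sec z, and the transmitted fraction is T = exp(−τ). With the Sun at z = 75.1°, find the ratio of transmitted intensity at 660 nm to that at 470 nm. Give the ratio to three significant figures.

Airmass: sec 75.1° = 3.8890.
τ(660 nm) = 0.0969 × (550/660)⁴ × 3.8890 = 0.0969 × 0.4823 × 3.8890 = 0.1817.
τ(470 nm) = 0.0969 × (550/470)⁴ × 3.8890 = 0.0969 × 1.8753 × 3.8890 = 0.7067.
T(660)/T(470) = exp(τ_B − τ_A) = exp(0.5249) = 1.6904.

1.69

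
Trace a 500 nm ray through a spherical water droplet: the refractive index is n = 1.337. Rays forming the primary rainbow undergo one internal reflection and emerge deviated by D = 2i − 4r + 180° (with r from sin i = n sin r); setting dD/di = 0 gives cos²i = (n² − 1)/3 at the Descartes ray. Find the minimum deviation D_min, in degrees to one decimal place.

138.5°

cos²i = (1.78757 − 1)/3 = 0.26252; i = arccos(0.51237) = 59.178°.
sin r = sin 59.178°/1.337 = 0.64231; r = 39.964°.
D_min = 2·59.178° − 4·39.964° + 180° = 138.500°.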